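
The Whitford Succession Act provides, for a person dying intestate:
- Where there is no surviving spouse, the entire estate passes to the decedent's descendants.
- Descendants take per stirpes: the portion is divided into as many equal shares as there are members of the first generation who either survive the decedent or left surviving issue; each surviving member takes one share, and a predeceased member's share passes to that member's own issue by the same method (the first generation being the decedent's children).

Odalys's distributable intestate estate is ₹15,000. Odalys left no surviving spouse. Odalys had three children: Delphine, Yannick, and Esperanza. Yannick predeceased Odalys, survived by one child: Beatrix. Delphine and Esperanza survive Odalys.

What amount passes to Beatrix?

The entire ₹15,000 passes to the descendants.
That amount (₹15,000) is divided into 3 shares of ₹5,000: Delphine and Esperanza each take ₹5,000; Yannick's ₹5,000 share passes to Yannick's issue.
Yannick's share (₹5,000) passes entirely to Beatrix.

Beatrix receives ₹5,000.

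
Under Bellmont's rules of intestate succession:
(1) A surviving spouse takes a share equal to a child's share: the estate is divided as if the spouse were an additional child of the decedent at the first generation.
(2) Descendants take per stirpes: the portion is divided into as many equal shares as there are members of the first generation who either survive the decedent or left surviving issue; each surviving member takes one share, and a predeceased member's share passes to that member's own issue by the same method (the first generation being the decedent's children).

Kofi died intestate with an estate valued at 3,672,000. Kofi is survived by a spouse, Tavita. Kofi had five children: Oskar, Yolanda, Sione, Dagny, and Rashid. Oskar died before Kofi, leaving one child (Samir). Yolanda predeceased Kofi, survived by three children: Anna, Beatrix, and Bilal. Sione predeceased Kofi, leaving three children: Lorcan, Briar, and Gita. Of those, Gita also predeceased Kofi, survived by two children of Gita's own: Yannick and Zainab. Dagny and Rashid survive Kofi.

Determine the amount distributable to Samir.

Samir receives 612,000.

The spouse counts as an additional share at the children's level, so there are 6 primary shares of 612,000. Tavita takes one such share (612,000).
The children's combined portion (3,060,000) is divided into 5 shares of 612,000: Dagny and Rashid each take 612,000; Oskar's 612,000 share passes to Oskar's issue; Yolanda's 612,000 share passes to Yolanda's issue; Sione's 612,000 share passes to Sione's issue.
Oskar's share (612,000) passes entirely to Samir.
Yolanda's share (612,000) is divided into 3 shares of 204,000: Anna, Beatrix, and Bilal each take 204,000.
Sione's share (612,000) is divided into 3 shares of 204,000: Lorcan and Briar each take 204,000; Gita's 204,000 share passes to Gita's issue.
Gita's share (204,000) is divided into 2 shares of 102,000: Yannick and Zainab each take 102,000.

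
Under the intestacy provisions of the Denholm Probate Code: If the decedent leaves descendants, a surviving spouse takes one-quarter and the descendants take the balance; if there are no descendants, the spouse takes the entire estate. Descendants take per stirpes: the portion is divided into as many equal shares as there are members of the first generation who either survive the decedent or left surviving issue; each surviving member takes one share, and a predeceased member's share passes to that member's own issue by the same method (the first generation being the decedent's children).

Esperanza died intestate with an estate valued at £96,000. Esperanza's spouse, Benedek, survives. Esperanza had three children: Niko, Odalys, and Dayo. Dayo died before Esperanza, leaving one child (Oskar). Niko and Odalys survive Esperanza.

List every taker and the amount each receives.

Benedek: £24,000; Niko: £24,000; Odalys: £24,000; Oskar: £24,000

Benedek takes one-quarter of £96,000 = £24,000. The remaining £72,000 passes to the descendants.
The descendants' portion (£72,000) is divided into 3 shares of £24,000: Niko and Odalys each take £24,000; Dayo's £24,000 share passes to Dayo's issue.
Dayo's share (£24,000) passes entirely to Oskar.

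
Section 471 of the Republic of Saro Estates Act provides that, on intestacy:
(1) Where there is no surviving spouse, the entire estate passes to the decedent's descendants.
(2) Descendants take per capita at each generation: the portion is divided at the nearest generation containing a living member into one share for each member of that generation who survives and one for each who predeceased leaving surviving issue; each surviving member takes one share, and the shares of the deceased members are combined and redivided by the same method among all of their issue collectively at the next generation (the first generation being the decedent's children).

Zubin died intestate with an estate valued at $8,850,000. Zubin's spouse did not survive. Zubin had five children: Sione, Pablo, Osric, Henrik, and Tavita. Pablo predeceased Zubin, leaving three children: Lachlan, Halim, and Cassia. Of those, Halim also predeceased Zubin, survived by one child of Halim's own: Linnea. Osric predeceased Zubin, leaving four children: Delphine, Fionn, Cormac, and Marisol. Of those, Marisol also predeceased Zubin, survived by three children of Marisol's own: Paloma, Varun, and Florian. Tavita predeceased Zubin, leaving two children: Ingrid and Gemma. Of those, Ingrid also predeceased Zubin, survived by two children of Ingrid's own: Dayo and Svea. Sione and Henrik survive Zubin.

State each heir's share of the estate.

The entire $8,850,000 passes to the descendants.
That amount ($8,850,000) is divided at the children's generation into 5 shares of $1,770,000. Sione and Henrik each take $1,770,000. The 3 shares of the deceased (Pablo, Osric, and Tavita) are combined into a pool of $5,310,000.
That pool ($5,310,000) is divided at the grandchildren's generation into 9 shares of $590,000. Lachlan, Cassia, Delphine, Fionn, Cormac, and Gemma each take $590,000. The 3 shares of the deceased (Halim, Marisol, and Ingrid) are combined into a pool of $1,770,000.
That pool ($1,770,000) is divided at the great-grandchildren's generation equally among Linnea, Paloma, Varun, Florian, Dayo, and Svea: $295,000 each.

Sione: $1,770,000; Lachlan: $590,000; Linnea: $295,000; Cassia: $590,000; Delphine: $590,000; Fionn: $590,000; Cormac: $590,000; Paloma: $295,000; Varun: $295,000; Florian: $295,000; Henrik: $1,770,000; Dayo: $295,000; Svea: $295,000; Gemma: $590,000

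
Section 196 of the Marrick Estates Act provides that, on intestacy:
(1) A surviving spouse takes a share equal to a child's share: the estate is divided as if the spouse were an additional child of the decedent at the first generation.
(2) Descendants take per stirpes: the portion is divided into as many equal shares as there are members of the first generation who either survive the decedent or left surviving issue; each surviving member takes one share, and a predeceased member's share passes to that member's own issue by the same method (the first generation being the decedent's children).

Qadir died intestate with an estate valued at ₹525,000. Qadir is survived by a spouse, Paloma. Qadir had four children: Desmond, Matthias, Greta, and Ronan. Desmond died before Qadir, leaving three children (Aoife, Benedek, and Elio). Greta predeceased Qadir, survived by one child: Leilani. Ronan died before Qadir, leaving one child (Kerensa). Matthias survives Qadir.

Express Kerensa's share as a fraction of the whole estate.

The spouse counts as an additional share at the children's level, so there are 5 primary shares of ₹105,000. Paloma takes one such share (₹105,000).
The children's combined portion (₹420,000) is divided into 4 shares of ₹105,000: Matthias takes ₹105,000; Desmond's ₹105,000 share passes to Desmond's issue; Greta's ₹105,000 share passes to Greta's issue; Ronan's ₹105,000 share passes to Ronan's issue.
Desmond's share (₹105,000) is divided into 3 shares of ₹35,000: Aoife, Benedek, and Elio each take ₹35,000.
Greta's share (₹105,000) passes entirely to Leilani.
Ronan's share (₹105,000) passes entirely to Kerensa.

Kerensa receives 1/5 of the estate.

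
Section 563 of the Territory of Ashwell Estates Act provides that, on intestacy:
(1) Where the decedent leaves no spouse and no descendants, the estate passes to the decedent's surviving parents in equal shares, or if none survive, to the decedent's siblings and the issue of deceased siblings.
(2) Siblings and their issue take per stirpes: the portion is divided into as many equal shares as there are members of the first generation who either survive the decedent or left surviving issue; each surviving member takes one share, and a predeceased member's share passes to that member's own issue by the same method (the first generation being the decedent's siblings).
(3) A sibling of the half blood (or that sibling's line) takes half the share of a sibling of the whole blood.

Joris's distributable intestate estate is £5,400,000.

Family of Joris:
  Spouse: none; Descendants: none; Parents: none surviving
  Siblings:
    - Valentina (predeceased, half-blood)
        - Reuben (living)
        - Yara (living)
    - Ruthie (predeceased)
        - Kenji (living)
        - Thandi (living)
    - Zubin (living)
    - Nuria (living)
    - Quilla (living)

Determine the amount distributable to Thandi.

The entire £5,400,000 passes to the siblings and their issue.
Counting each half-blood sibling's line as half a unit, there are 9/2 units in £5,400,000, so one unit is £1,200,000. Whole-blood lines (Ruthie, Zubin, Nuria, and Quilla) take £1,200,000 each; half-blood lines (Valentina) take £600,000 each.
Valentina's share (£600,000) is divided into 2 shares of £300,000: Reuben and Yara each take £300,000.
Ruthie's share (£1,200,000) is divided into 2 shares of £600,000: Kenji and Thandi each take £600,000.

Thandi receives £600,000.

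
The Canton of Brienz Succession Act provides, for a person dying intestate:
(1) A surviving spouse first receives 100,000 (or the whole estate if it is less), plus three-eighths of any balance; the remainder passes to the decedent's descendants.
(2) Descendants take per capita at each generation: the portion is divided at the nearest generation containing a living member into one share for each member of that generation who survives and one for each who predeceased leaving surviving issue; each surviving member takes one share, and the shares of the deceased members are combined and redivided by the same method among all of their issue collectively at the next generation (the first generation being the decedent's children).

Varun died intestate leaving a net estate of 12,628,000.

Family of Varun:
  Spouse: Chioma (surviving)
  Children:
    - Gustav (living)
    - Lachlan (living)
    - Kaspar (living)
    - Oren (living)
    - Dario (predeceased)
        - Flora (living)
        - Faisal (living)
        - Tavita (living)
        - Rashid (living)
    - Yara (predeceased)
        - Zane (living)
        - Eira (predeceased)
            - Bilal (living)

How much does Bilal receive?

Chioma first takes 100,000, leaving a balance of 12,528,000. Chioma then takes three-eighths of the balance (4,698,000), for a total of 4,798,000. The remaining 7,830,000 passes to the descendants.
The descendants' portion (7,830,000) is divided at the children's generation into 6 shares of 1,305,000. Gustav, Lachlan, Kaspar, and Oren each take 1,305,000. The 2 shares of the deceased (Dario and Yara) are combined into a pool of 2,610,000.
That pool (2,610,000) is divided at the grandchildren's generation into 6 shares of 435,000. Flora, Faisal, Tavita, Rashid, and Zane each take 435,000. The remaining share for the deceased Eira (435,000) is carried to the next generation.
That pool (435,000) passes entirely to Bilal, the sole taker at the great-grandchildren's generation.

Bilal receives 435,000.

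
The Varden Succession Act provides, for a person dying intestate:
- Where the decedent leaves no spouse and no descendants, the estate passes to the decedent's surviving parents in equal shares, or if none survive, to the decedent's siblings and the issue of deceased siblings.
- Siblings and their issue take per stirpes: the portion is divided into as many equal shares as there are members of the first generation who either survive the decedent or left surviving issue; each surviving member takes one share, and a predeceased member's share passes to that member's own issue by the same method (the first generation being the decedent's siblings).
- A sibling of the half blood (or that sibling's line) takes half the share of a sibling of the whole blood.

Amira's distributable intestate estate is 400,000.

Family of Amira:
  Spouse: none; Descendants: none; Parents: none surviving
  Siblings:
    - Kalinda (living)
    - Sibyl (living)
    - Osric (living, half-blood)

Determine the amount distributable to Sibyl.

Sibyl receives 160,000.

The entire 400,000 passes to the siblings and their issue.
Counting each half-blood sibling's line as half a unit, there are 5/2 units in 400,000, so one unit is 160,000. Whole-blood lines (Kalinda and Sibyl) take 160,000 each; half-blood lines (Osric) take 80,000 each.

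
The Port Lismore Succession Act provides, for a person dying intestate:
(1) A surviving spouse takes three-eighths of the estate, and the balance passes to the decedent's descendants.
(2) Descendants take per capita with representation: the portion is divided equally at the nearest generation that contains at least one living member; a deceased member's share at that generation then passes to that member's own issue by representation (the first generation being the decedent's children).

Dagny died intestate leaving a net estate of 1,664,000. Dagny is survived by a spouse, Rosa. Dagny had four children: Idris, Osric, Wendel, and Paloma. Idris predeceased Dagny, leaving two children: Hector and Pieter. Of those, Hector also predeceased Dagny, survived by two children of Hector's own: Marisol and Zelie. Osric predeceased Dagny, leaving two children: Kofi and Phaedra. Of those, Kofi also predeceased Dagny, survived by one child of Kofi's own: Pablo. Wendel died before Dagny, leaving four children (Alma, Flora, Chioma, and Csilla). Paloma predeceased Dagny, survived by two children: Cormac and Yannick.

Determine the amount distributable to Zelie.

Zelie receives 52,000.

Rosa takes three-eighths of 1,664,000 = 624,000. The remaining 1,040,000 passes to the descendants.
No child survives, so the initial division is made at the grandchildren's generation.
The descendants' portion (1,040,000) is divided into 10 shares of 104,000: Pieter, Phaedra, Alma, Flora, Chioma, Csilla, Cormac, and Yannick each take 104,000; Hector's 104,000 share passes to Hector's issue; Kofi's 104,000 share passes to Kofi's issue.
Hector's share (104,000) is divided into 2 shares of 52,000: Marisol and Zelie each take 52,000.
Kofi's share (104,000) passes entirely to Pablo.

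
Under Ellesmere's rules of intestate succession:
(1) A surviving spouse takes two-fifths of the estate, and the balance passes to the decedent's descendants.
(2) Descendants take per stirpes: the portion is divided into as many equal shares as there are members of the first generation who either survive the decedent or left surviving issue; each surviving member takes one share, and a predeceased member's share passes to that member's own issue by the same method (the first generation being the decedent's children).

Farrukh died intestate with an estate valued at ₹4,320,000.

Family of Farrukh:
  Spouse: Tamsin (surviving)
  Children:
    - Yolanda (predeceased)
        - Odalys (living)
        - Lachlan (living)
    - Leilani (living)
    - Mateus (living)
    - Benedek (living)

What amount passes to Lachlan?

Lachlan receives ₹324,000.

Tamsin takes two-fifths of ₹4,320,000 = ₹1,728,000. The remaining ₹2,592,000 passes to the descendants.
The descendants' portion (₹2,592,000) is divided into 4 shares of ₹648,000: Leilani, Mateus, and Benedek each take ₹648,000; Yolanda's ₹648,000 share passes to Yolanda's issue.
Yolanda's share (₹648,000) is divided into 2 shares of ₹324,000: Odalys and Lachlan each take ₹324,000.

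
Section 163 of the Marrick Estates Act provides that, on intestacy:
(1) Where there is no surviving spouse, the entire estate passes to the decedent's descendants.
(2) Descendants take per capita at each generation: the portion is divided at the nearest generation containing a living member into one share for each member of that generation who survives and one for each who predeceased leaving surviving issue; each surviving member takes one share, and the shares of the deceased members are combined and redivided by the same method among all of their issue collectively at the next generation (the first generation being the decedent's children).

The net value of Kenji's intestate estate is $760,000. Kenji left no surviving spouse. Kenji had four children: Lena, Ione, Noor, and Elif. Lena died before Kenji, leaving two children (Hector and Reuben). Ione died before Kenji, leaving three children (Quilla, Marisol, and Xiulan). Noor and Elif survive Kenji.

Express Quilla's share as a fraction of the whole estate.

The entire $760,000 passes to the descendants.
That amount ($760,000) is divided at the children's generation into 4 shares of $190,000. Noor and Elif each take $190,000. The 2 shares of the deceased (Lena and Ione) are combined into a pool of $380,000.
That pool ($380,000) is divided at the grandchildren's generation equally among Hector, Reuben, Quilla, Marisol, and Xiulan: $76,000 each.

Quilla receives 1/10 of the estate.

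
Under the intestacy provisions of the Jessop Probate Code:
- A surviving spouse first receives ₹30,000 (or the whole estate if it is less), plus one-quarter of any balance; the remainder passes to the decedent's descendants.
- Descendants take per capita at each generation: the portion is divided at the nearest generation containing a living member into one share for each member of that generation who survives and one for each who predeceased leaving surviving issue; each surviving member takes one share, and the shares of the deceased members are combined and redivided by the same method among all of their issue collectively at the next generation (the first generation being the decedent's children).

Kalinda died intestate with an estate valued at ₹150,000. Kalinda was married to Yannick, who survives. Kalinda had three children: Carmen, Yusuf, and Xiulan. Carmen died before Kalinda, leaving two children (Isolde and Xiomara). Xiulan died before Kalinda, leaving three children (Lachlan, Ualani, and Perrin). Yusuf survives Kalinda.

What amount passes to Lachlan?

Lachlan receives ₹12,000.

Yannick first takes ₹30,000, leaving a balance of ₹120,000. Yannick then takes one-quarter of the balance (₹30,000), for a total of ₹60,000. The remaining ₹90,000 passes to the descendants.
The descendants' portion (₹90,000) is divided at the children's generation into 3 shares of ₹30,000. Yusuf takes ₹30,000. The 2 shares of the deceased (Carmen and Xiulan) are combined into a pool of ₹60,000.
That pool (₹60,000) is divided at the grandchildren's generation equally among Isolde, Xiomara, Lachlan, Ualani, and Perrin: ₹12,000 each.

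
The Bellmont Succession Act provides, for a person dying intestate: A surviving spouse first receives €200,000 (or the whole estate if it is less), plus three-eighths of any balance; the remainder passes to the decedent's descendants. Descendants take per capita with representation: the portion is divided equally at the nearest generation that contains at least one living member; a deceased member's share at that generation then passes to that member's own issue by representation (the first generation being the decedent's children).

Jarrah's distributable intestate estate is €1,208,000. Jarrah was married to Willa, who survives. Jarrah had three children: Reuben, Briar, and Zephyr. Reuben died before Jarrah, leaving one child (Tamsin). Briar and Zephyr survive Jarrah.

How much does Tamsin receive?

Willa first takes €200,000, leaving a balance of €1,008,000. Willa then takes three-eighths of the balance (€378,000), for a total of €578,000. The remaining €630,000 passes to the descendants.
The descendants' portion (€630,000) is divided into 3 shares of €210,000: Briar and Zephyr each take €210,000; Reuben's €210,000 share passes to Reuben's issue.
Reuben's share (€210,000) passes entirely to Tamsin.

Tamsin receives €210,000.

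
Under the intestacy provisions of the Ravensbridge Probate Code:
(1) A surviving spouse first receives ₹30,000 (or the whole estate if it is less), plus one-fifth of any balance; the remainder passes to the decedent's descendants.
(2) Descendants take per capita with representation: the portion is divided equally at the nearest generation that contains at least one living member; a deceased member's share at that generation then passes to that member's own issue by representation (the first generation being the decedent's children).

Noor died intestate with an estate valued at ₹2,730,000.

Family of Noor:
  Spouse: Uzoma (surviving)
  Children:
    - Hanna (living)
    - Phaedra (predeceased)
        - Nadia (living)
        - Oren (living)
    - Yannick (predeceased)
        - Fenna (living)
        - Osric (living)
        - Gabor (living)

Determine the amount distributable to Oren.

Uzoma first takes ₹30,000, leaving a balance of ₹2,700,000. Uzoma then takes one-fifth of the balance (₹540,000), for a total of ₹570,000. The remaining ₹2,160,000 passes to the descendants.
The descendants' portion (₹2,160,000) is divided into 3 shares of ₹720,000: Hanna takes ₹720,000; Phaedra's ₹720,000 share passes to Phaedra's issue; Yannick's ₹720,000 share passes to Yannick's issue.
Phaedra's share (₹720,000) is divided into 2 shares of ₹360,000: Nadia and Oren each take ₹360,000.
Yannick's share (₹720,000) is divided into 3 shares of ₹240,000: Fenna, Osric, and Gabor each take ₹240,000.

Oren receives ₹360,000.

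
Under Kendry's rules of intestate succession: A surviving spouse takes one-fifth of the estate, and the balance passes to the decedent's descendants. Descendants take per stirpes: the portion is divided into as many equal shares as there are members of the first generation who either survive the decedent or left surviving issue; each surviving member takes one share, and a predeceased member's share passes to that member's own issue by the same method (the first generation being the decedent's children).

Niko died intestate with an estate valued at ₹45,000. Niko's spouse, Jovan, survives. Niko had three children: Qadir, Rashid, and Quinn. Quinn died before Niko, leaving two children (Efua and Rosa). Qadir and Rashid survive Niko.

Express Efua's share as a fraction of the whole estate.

Jovan takes one-fifth of ₹45,000 = ₹9,000. The remaining ₹36,000 passes to the descendants.
The descendants' portion (₹36,000) is divided into 3 shares of ₹12,000: Qadir and Rashid each take ₹12,000; Quinn's ₹12,000 share passes to Quinn's issue.
Quinn's share (₹12,000) is divided into 2 shares of ₹6,000: Efua and Rosa each take ₹6,000.

Efua receives 2/15 of the estate.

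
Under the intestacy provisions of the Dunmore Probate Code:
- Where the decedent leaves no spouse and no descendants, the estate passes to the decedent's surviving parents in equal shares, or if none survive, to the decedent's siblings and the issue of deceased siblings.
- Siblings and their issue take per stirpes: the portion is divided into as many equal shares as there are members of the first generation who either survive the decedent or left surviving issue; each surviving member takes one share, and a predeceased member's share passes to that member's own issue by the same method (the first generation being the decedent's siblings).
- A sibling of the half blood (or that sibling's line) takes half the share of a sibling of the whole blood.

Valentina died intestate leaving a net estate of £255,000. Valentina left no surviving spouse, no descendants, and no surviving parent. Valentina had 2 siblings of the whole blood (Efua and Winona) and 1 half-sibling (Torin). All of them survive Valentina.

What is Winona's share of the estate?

The entire £255,000 passes to the siblings and their issue.
Counting each half-blood sibling's line as half a unit, there are 5/2 units in £255,000, so one unit is £102,000. Whole-blood lines (Efua and Winona) take £102,000 each; half-blood lines (Torin) take £51,000 each.

Winona receives £102,000.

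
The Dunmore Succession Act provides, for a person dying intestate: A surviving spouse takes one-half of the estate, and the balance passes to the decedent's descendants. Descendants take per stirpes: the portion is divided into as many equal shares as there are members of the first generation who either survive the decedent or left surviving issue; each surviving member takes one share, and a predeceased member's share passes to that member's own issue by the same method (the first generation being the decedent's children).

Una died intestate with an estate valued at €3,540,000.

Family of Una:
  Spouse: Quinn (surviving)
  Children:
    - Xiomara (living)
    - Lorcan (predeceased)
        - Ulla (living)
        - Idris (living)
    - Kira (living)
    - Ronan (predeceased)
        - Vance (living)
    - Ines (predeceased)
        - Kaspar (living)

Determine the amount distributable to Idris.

Idris receives €177,000.

Quinn takes one-half of €3,540,000 = €1,770,000. The remaining €1,770,000 passes to the descendants.
The descendants' portion (€1,770,000) is divided into 5 shares of €354,000: Xiomara and Kira each take €354,000; Lorcan's €354,000 share passes to Lorcan's issue; Ronan's €354,000 share passes to Ronan's issue; Ines's €354,000 share passes to Ines's issue.
Lorcan's share (€354,000) is divided into 2 shares of €177,000: Ulla and Idris each take €177,000.
Ronan's share (€354,000) passes entirely to Vance.
Ines's share (€354,000) passes entirely to Kaspar.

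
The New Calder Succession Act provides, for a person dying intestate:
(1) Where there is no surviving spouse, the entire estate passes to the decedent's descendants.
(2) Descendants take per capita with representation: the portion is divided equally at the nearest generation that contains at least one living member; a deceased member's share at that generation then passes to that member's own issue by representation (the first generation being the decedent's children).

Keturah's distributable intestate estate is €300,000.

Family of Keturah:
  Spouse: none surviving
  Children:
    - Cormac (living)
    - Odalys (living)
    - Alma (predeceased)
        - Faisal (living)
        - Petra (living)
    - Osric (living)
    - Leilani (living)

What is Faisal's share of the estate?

Faisal receives €30,000.

The entire €300,000 passes to the descendants.
That amount (€300,000) is divided into 5 shares of €60,000: Cormac, Odalys, Osric, and Leilani each take €60,000; Alma's €60,000 share passes to Alma's issue.
Alma's share (€60,000) is divided into 2 shares of €30,000: Faisal and Petra each take €30,000.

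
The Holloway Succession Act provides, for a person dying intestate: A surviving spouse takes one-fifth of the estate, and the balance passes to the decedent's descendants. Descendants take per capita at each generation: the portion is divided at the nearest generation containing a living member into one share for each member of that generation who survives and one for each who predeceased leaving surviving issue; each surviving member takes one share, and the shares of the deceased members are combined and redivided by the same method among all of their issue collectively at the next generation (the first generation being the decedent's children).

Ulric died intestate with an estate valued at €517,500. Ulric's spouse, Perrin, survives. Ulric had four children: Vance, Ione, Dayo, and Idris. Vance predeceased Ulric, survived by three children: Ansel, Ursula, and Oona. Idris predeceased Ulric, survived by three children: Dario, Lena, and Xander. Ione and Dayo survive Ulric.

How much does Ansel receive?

Perrin takes one-fifth of €517,500 = €103,500. The remaining €414,000 passes to the descendants.
The descendants' portion (€414,000) is divided at the children's generation into 4 shares of €103,500. Ione and Dayo each take €103,500. The 2 shares of the deceased (Vance and Idris) are combined into a pool of €207,000.
That pool (€207,000) is divided at the grandchildren's generation equally among Ansel, Ursula, Oona, Dario, Lena, and Xander: €34,500 each.

Ansel receives €34,500.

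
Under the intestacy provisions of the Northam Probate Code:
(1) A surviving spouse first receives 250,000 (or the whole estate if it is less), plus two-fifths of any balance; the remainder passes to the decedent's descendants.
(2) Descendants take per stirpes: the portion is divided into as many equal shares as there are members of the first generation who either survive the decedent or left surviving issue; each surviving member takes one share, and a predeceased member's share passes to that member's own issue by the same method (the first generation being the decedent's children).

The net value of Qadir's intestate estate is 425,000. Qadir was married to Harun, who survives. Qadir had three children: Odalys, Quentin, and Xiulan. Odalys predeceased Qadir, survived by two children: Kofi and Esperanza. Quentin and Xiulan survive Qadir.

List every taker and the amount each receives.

Harun first takes 250,000, leaving a balance of 175,000. Harun then takes two-fifths of the balance (70,000), for a total of 320,000. The remaining 105,000 passes to the descendants.
The descendants' portion (105,000) is divided into 3 shares of 35,000: Quentin and Xiulan each take 35,000; Odalys's 35,000 share passes to Odalys's issue.
Odalys's share (35,000) is divided into 2 shares of 17,500: Kofi and Esperanza each take 17,500.

Harun: 320,000; Kofi: 17,500; Esperanza: 17,500; Quentin: 35,000; Xiulan: 35,000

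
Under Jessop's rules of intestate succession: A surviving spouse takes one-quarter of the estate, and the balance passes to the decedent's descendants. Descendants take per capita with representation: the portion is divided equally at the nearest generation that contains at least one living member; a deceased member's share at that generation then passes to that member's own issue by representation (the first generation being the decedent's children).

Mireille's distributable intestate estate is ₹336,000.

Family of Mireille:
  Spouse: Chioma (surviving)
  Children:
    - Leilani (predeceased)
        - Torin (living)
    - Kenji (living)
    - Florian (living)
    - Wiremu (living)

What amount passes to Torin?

Chioma takes one-quarter of ₹336,000 = ₹84,000. The remaining ₹252,000 passes to the descendants.
The descendants' portion (₹252,000) is divided into 4 shares of ₹63,000: Kenji, Florian, and Wiremu each take ₹63,000; Leilani's ₹63,000 share passes to Leilani's issue.
Leilani's share (₹63,000) passes entirely to Torin.

Torin receives ₹63,000.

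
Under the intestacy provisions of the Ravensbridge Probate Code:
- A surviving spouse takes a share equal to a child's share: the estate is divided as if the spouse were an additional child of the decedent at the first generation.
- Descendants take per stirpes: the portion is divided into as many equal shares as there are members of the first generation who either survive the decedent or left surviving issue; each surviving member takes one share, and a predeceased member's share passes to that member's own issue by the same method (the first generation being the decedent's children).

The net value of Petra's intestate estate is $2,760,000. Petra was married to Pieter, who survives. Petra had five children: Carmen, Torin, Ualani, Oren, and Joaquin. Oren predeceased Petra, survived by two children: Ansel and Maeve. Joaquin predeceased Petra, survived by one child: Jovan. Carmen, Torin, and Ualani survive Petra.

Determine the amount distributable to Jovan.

Jovan receives $460,000.

The spouse counts as an additional share at the children's level, so there are 6 primary shares of $460,000. Pieter takes one such share ($460,000).
The children's combined portion ($2,300,000) is divided into 5 shares of $460,000: Carmen, Torin, and Ualani each take $460,000; Oren's $460,000 share passes to Oren's issue; Joaquin's $460,000 share passes to Joaquin's issue.
Oren's share ($460,000) is divided into 2 shares of $230,000: Ansel and Maeve each take $230,000.
Joaquin's share ($460,000) passes entirely to Jovan.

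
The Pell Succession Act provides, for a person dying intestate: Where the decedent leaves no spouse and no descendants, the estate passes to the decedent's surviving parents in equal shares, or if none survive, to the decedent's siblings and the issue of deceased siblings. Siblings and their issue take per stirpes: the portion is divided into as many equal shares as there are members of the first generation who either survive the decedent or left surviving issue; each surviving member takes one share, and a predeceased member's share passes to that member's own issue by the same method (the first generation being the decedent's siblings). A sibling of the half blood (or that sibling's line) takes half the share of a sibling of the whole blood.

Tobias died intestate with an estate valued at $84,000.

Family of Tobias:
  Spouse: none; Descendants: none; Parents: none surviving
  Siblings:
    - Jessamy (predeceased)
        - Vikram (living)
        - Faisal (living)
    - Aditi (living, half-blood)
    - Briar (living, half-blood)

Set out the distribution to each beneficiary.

The entire $84,000 passes to the siblings and their issue.
Counting each half-blood sibling's line as half a unit, there are 2 units in $84,000, so one unit is $42,000. Whole-blood lines (Jessamy) take $42,000 each; half-blood lines (Aditi and Briar) take $21,000 each.
Jessamy's share ($42,000) is divided into 2 shares of $21,000: Vikram and Faisal each take $21,000.

Vikram: $21,000; Faisal: $21,000; Aditi: $21,000; Briar: $21,000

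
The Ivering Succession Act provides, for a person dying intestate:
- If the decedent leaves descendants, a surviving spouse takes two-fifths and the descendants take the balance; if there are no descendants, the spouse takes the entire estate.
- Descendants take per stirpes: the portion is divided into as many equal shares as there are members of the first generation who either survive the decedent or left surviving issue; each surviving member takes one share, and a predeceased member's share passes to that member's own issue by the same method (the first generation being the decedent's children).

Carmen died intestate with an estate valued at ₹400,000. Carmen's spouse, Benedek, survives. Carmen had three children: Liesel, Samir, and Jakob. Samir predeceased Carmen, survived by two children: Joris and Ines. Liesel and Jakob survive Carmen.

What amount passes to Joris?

Benedek takes two-fifths of ₹400,000 = ₹160,000. The remaining ₹240,000 passes to the descendants.
The descendants' portion (₹240,000) is divided into 3 shares of ₹80,000: Liesel and Jakob each take ₹80,000; Samir's ₹80,000 share passes to Samir's issue.
Samir's share (₹80,000) is divided into 2 shares of ₹40,000: Joris and Ines each take ₹40,000.

Joris receives ₹40,000.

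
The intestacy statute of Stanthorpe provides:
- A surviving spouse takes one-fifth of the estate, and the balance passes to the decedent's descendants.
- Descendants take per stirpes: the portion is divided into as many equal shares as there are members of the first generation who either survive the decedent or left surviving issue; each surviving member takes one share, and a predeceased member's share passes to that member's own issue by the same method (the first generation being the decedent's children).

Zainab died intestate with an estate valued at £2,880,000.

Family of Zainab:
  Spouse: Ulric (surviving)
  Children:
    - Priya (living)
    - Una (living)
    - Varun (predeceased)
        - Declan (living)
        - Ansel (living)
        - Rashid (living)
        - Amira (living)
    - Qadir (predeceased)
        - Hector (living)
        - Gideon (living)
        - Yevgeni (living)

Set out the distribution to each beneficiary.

Ulric: £576,000; Priya: £576,000; Una: £576,000; Declan: £144,000; Ansel: £144,000; Rashid: £144,000; Amira: £144,000; Hector: £192,000; Gideon: £192,000; Yevgeni: £192,000

Ulric takes one-fifth of £2,880,000 = £576,000. The remaining £2,304,000 passes to the descendants.
The descendants' portion (£2,304,000) is divided into 4 shares of £576,000: Priya and Una each take £576,000; Varun's £576,000 share passes to Varun's issue; Qadir's £576,000 share passes to Qadir's issue.
Varun's share (£576,000) is divided into 4 shares of £144,000: Declan, Ansel, Rashid, and Amira each take £144,000.
Qadir's share (£576,000) is divided into 3 shares of £192,000: Hector, Gideon, and Yevgeni each take £192,000.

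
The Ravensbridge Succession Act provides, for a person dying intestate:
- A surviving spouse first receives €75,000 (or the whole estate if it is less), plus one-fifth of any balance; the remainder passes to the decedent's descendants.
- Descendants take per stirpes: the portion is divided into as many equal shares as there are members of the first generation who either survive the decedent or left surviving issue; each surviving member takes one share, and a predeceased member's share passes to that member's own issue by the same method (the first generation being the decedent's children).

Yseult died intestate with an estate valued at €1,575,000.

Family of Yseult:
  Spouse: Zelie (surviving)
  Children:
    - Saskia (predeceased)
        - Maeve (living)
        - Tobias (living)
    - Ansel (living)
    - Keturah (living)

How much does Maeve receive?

Zelie first takes €75,000, leaving a balance of €1,500,000. Zelie then takes one-fifth of the balance (€300,000), for a total of €375,000. The remaining €1,200,000 passes to the descendants.
The descendants' portion (€1,200,000) is divided into 3 shares of €400,000: Ansel and Keturah each take €400,000; Saskia's €400,000 share passes to Saskia's issue.
Saskia's share (€400,000) is divided into 2 shares of €200,000: Maeve and Tobias each take €200,000.

Maeve receives €200,000.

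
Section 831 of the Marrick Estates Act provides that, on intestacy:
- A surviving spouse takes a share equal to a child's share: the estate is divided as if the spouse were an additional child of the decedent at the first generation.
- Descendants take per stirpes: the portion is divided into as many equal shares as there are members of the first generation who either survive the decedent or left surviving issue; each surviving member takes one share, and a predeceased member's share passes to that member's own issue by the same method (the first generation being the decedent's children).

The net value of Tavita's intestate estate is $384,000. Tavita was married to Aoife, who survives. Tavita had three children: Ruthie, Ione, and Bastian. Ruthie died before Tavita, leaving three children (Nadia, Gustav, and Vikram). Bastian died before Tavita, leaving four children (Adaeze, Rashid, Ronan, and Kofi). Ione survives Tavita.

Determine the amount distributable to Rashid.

The spouse counts as an additional share at the children's level, so there are 4 primary shares of $96,000. Aoife takes one such share ($96,000).
The children's combined portion ($288,000) is divided into 3 shares of $96,000: Ione takes $96,000; Ruthie's $96,000 share passes to Ruthie's issue; Bastian's $96,000 share passes to Bastian's issue.
Ruthie's share ($96,000) is divided into 3 shares of $32,000: Nadia, Gustav, and Vikram each take $32,000.
Bastian's share ($96,000) is divided into 4 shares of $24,000: Adaeze, Rashid, Ronan, and Kofi each take $24,000.

Rashid receives $24,000.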